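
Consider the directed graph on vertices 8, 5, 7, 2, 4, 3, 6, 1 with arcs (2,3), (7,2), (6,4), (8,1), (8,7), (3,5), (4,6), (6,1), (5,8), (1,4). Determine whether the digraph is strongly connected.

No

There is no directed path from 6 to 3, so the graph is not strongly connected.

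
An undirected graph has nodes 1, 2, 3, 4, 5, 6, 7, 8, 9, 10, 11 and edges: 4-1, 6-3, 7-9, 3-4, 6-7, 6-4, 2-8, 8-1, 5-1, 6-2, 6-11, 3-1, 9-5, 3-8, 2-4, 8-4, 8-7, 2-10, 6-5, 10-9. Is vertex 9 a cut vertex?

Deleting 9 leaves 1 component (was 1) (its neighbors 5, 7, 10 remain connected to each other), so 9 is not a cut vertex.

No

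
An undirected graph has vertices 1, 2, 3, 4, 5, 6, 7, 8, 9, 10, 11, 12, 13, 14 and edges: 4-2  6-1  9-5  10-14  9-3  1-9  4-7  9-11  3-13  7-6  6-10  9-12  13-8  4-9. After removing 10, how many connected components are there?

2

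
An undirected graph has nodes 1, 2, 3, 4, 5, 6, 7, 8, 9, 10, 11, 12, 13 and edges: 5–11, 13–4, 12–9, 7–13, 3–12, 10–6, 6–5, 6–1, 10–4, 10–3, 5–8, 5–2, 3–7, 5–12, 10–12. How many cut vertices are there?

3

Removing 5 increases the component count from 1 to 4, so 5 is a cut vertex.
Removing 6 increases the component count from 1 to 2, so 6 is a cut vertex.
Removing 12 increases the component count from 1 to 2, so 12 is a cut vertex.
By contrast removing 8 leaves 1 component; it is not a cut vertex. No other vertex is a cut vertex either.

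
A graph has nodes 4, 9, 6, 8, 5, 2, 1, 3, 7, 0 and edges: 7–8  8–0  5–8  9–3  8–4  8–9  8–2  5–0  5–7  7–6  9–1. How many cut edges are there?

6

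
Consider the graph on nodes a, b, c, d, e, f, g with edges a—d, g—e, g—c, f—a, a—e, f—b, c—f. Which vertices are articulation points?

a, f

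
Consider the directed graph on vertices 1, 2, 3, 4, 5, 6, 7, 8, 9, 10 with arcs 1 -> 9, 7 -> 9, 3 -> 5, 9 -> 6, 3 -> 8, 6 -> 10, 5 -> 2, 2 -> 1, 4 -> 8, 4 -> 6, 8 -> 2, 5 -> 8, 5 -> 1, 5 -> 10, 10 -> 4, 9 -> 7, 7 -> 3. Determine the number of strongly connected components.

{1, 2, 3, 4, 5, 6, 7, 8, 9, 10} are all mutually reachable — one SCC of size 10.
That gives 1 strongly connected component.

1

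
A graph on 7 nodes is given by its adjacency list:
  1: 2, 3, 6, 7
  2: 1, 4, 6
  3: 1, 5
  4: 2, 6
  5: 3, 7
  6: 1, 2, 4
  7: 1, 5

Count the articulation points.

1

Removing 1 increases the component count from 1 to 2, so 1 is a cut vertex.
By contrast removing 7 leaves 1 component; it is not a cut vertex. No other vertex is a cut vertex either.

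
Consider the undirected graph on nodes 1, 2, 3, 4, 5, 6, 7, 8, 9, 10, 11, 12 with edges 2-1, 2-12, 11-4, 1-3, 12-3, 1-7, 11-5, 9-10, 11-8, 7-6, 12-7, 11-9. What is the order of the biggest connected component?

Starting from 1 we can reach 1, 2, 3, 6, 7, 12. That is one component of size 6.
Starting from 4 we can reach 4, 5, 8, 9, 10, 11. That is one component of size 6.
The largest has 6 vertices.

6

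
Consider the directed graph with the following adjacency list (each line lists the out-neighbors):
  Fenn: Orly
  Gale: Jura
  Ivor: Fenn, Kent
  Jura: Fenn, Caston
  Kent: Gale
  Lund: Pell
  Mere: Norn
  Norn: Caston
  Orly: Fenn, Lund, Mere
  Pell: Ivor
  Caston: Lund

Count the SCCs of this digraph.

1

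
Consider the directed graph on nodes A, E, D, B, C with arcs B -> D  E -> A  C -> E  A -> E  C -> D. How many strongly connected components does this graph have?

4

{A, E} are all mutually reachable — one SCC of size 2.
{B} is an SCC by itself.
{D} is an SCC by itself.
{C} is an SCC by itself.
That gives 4 strongly connected components.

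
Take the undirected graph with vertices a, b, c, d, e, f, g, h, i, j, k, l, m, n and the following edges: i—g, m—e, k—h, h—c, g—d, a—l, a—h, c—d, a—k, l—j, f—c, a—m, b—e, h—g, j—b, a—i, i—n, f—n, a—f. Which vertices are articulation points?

a

Removing a increases the component count from 1 to 2, so a is a cut vertex.
By contrast removing c leaves 1 component; it is not a cut vertex. No other vertex is a cut vertex either.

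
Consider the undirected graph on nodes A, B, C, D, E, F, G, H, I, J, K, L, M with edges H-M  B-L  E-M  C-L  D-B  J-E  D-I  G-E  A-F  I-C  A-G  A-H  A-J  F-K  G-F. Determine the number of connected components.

2

Starting from B we can reach B, C, D, I, L. That is one component of size 5.
Starting from A we can reach A, E, F, G, H, J, K, M. That is one component of size 8.
Total: 2 components.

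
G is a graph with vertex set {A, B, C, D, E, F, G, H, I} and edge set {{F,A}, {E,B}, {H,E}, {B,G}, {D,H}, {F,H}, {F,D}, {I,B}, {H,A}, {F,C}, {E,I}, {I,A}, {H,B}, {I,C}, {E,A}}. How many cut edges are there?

The edges on the cycle F-D-H-F are not bridges since each lies on that cycle.
But removing G–B disconnects G from B — this is a bridge.

1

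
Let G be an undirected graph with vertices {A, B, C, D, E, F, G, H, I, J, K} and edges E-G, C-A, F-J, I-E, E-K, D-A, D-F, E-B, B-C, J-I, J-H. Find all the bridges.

The edges on the cycle D-F-J-I-E-B-C-A-D are not bridges since each lies on that cycle.
But removing K-E disconnects K from E; removing J-H disconnects J from H; removing G-E disconnects G from E — these are bridges.

E-G, E-K, H-J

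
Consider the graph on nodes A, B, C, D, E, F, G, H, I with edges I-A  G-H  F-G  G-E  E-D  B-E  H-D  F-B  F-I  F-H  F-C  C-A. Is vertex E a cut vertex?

Deleting E leaves 1 component (was 1) (its neighbors B, D, G remain connected to each other), so E is not a cut vertex.

No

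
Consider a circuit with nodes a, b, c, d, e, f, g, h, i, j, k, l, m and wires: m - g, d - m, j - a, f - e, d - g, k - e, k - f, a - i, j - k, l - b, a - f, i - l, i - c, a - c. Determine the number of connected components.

3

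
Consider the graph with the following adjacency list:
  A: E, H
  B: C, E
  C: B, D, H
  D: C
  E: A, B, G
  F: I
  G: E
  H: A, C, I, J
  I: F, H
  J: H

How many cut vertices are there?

Removing C increases the component count from 1 to 2, so C is a cut vertex.
Removing E increases the component count from 1 to 2, so E is a cut vertex.
Removing H increases the component count from 1 to 3, so H is a cut vertex.
Likewise I is a cut vertex.
By contrast removing A leaves 1 component; it is not a cut vertex. No other vertex is a cut vertex either.

4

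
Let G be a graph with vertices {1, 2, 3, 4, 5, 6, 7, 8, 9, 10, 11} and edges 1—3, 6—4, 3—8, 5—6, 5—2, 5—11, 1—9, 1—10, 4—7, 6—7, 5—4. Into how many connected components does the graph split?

Starting from 1 we can reach 1, 3, 8, 9, 10. That is one component of size 5.
Starting from 2 we can reach 2, 4, 5, 6, 7, 11. That is one component of size 6.
Total: 2 components.

2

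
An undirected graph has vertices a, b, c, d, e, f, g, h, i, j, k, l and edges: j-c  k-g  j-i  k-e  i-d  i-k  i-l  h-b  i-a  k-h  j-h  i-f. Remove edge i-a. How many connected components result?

2

Before removal there is 1 component.
i-a is a bridge — removing it separates i's side from a's side.
After removal: 2 components.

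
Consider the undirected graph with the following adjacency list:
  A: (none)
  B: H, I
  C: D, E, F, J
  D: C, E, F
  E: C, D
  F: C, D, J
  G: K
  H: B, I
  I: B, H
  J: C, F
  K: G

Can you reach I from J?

The component containing J is {C, D, E, F, J}, and I is not in it.

No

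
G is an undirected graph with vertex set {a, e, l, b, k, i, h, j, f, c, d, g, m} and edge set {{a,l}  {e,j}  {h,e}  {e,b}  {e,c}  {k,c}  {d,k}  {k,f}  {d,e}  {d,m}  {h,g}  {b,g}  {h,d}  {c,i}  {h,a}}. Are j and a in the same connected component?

From j we can reach a, b, c, d, e, f, g, h, i, j, k, l, m, which includes a.

Yes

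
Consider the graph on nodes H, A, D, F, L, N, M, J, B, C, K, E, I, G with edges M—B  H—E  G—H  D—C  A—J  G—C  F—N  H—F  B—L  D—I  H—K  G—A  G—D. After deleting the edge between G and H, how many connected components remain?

3

Before removal there are 2 components.
G—H is a bridge — removing it separates G's side from H's side.
After removal: 3 components.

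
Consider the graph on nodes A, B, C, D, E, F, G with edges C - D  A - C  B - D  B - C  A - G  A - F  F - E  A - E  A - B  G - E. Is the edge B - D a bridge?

After removing B - D, the path B-C-D still connects them, so the edge is not a bridge.

No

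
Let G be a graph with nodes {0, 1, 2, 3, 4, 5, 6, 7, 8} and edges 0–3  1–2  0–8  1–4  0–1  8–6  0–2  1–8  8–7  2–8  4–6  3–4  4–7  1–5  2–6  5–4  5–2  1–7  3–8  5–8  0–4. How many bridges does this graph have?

0

The edges on the cycle 0-1-5-8-3-0 are not bridges since each lies on that cycle.
Every edge lies on some cycle, so there are no bridges.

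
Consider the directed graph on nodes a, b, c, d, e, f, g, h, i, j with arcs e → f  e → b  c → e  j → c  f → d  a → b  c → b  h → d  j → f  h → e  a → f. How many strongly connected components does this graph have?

{d} is an SCC by itself.
{f} is an SCC by itself.
{c} is an SCC by itself.
{a} is an SCC by itself.
{j} is an SCC by itself.
(and 5 more singleton SCCs)
That gives 10 strongly connected components.

10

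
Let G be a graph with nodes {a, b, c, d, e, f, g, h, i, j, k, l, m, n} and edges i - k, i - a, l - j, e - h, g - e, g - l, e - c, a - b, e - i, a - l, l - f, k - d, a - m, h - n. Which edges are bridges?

a-b, a-m, c-e, d-k, e-h, f-l, h-n, i-k, j-l

The edges on the cycle g-e-i-a-l-g are not bridges since each lies on that cycle.
But removing i - k disconnects i from k; removing b - a disconnects b from a; removing n - h disconnects n from h; removing a - m disconnects a from m — these are bridges.
In total 9 edges are bridges.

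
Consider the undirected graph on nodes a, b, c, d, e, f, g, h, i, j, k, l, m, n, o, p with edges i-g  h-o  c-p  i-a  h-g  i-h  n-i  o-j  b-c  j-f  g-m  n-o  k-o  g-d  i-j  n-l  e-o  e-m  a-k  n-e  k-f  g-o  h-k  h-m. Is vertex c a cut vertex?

Yes

Deleting c raises the number of components from 2 to 3, so c is a cut vertex.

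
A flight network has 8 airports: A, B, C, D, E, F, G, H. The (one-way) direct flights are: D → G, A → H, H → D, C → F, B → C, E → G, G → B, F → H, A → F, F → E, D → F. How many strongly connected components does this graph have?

2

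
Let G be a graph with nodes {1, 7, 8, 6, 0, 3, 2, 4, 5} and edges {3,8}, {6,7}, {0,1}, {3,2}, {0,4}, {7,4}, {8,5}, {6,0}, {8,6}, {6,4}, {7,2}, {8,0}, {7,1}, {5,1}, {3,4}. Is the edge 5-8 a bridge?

No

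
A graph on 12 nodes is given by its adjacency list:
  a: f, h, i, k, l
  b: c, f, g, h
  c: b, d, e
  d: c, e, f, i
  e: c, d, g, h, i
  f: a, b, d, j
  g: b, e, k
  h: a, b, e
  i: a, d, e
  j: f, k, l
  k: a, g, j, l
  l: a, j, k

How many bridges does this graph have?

0

The edges on the cycle a-l-j-f-d-c-e-h-a are not bridges since each lies on that cycle.
Every edge lies on some cycle, so there are no bridges.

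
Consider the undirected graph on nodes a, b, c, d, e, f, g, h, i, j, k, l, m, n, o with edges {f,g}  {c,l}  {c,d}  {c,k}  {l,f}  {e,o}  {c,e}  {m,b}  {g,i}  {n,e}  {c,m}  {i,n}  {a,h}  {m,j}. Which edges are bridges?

The edges on the cycle c-l-f-g-i-n-e-c are not bridges since each lies on that cycle.
But removing c–d disconnects c from d; removing a–h disconnects a from h; removing e–o disconnects e from o; removing m–b disconnects m from b — these are bridges.
In total 7 edges are bridges.

a-h, b-m, c-d, c-k, c-m, e-o, j-m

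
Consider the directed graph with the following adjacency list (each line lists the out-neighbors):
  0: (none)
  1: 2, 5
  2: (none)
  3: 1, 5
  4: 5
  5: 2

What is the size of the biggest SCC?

1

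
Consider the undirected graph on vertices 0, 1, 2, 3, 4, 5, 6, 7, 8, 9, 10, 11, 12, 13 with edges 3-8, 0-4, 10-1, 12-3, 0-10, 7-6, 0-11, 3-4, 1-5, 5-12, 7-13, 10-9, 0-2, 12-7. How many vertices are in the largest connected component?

14

Starting from 0 we can reach 0, 1, 2, 3, 4, 5, 6, 7, 8, 9, 10, 11, 12, 13. That is one component of size 14.
The largest has 14 vertices.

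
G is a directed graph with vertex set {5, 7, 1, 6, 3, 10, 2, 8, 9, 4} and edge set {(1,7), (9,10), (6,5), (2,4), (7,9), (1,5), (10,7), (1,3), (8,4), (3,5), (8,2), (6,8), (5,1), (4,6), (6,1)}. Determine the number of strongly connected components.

3

{2, 4, 6, 8} are all mutually reachable — one SCC of size 4.
{7, 9, 10} are all mutually reachable — one SCC of size 3.
{1, 3, 5} are all mutually reachable — one SCC of size 3.
That gives 3 strongly connected components.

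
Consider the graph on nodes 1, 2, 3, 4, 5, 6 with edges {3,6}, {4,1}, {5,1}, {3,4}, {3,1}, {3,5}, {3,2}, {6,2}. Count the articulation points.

Removing 3 increases the component count from 1 to 2, so 3 is a cut vertex.
By contrast removing 4 leaves 1 component; it is not a cut vertex. No other vertex is a cut vertex either.

1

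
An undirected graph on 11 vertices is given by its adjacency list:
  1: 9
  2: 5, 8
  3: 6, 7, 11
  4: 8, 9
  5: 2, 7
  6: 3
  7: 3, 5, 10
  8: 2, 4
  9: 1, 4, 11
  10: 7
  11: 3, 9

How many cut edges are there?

3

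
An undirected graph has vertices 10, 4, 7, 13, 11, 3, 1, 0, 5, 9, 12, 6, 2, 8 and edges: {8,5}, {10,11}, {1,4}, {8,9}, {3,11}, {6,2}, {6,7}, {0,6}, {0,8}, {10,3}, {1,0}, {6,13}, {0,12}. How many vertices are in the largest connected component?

Starting from 3 we can reach 3, 10, 11. That is one component of size 3.
Starting from 0 we can reach 0, 1, 2, 4, 5, 6, 7, 8, 9, 12, 13. That is one component of size 11.
The largest has 11 vertices.

11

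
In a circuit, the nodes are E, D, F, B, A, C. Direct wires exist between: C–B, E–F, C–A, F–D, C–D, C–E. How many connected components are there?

1

Starting from A we can reach A, B, C, D, E, F. That is one component of size 6.
Total: 1 component.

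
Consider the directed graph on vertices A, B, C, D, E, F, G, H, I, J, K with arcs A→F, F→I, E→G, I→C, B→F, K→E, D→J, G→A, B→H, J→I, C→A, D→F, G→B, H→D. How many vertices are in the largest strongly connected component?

{A, C, F, I} are all mutually reachable — one SCC of size 4.
{E} is an SCC by itself.
{H} is an SCC by itself.
{K} is an SCC by itself.
{B} is an SCC by itself.
(and 3 more singleton SCCs)
The largest has 4 vertices.

4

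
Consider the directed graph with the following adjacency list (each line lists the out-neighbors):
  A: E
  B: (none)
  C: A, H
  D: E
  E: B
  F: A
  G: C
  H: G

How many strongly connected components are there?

6

{C, G, H} are all mutually reachable — one SCC of size 3.
{F} is an SCC by itself.
{D} is an SCC by itself.
{A} is an SCC by itself.
{E} is an SCC by itself.
(and 1 more singleton SCC)
That gives 6 strongly connected components.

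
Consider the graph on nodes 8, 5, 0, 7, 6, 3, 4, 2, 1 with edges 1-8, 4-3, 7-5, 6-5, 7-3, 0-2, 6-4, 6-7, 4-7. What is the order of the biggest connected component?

5

Starting from 0 we can reach 0, 2. That is one component of size 2.
Starting from 1 we can reach 1, 8. That is one component of size 2.
Starting from 3 we can reach 3, 4, 5, 6, 7. That is one component of size 5.
The largest has 5 vertices.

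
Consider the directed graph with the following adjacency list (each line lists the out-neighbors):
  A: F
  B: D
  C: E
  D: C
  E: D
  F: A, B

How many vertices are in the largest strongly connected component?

3

{C, D, E} are all mutually reachable — one SCC of size 3.
{A, F} are all mutually reachable — one SCC of size 2.
{B} is an SCC by itself.
The largest has 3 vertices.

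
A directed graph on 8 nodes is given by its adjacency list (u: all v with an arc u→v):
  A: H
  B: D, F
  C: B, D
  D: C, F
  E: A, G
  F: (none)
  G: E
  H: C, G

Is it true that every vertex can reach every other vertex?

No

There is no directed path from F to B, so the graph is not strongly connected.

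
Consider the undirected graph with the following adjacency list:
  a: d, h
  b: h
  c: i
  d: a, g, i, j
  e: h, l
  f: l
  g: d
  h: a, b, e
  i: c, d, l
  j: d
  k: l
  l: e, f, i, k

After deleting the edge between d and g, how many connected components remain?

2

Before removal there is 1 component.
d-g is a bridge — removing it separates d's side from g's side.
After removal: 2 components.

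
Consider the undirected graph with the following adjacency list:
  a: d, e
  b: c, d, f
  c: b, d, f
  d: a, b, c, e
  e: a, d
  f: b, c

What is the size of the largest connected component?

6

Starting from a we can reach a, b, c, d, e, f. That is one component of size 6.
The largest has 6 vertices.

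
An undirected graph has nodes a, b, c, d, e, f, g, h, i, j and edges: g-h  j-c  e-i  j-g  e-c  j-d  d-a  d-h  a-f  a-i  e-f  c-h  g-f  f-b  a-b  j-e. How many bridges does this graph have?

0

The edges on the cycle j-d-a-f-e-j are not bridges since each lies on that cycle.
Every edge lies on some cycle, so there are no bridges.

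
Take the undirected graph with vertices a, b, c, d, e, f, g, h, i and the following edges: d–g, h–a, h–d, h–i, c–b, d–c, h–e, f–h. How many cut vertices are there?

Removing c increases the component count from 1 to 2, so c is a cut vertex.
Removing d increases the component count from 1 to 3, so d is a cut vertex.
Removing h increases the component count from 1 to 5, so h is a cut vertex.
By contrast removing e leaves 1 component; it is not a cut vertex. No other vertex is a cut vertex either.

3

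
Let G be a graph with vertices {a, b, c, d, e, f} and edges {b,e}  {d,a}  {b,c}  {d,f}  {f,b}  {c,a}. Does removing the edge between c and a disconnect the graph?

No

After removing c - a, the path c-b-f-d-a still connects them, so the edge is not a bridge.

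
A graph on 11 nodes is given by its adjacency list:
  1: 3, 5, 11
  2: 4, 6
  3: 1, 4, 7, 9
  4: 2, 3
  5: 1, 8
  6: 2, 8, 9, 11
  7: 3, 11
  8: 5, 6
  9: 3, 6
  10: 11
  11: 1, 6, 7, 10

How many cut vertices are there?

1

Removing 11 increases the component count from 1 to 2, so 11 is a cut vertex.
By contrast removing 6 leaves 1 component; it is not a cut vertex. No other vertex is a cut vertex either.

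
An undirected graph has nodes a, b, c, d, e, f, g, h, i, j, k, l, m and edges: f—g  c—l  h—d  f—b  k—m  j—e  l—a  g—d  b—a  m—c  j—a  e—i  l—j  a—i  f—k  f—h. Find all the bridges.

The edges on the cycle l-j-e-i-a-l are not bridges since each lies on that cycle.
Every edge lies on some cycle, so there are no bridges.

none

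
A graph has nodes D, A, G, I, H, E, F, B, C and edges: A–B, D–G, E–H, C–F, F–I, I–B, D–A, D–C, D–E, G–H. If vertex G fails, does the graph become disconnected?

Deleting G leaves 1 component (was 1) (its neighbors D, H remain connected to each other), so G is not a cut vertex.

No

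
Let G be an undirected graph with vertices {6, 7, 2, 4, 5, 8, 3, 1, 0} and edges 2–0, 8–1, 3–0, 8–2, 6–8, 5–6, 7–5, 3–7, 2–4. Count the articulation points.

2

Removing 2 increases the component count from 1 to 2, so 2 is a cut vertex.
Removing 8 increases the component count from 1 to 2, so 8 is a cut vertex.
By contrast removing 6 leaves 1 component; it is not a cut vertex. No other vertex is a cut vertex either.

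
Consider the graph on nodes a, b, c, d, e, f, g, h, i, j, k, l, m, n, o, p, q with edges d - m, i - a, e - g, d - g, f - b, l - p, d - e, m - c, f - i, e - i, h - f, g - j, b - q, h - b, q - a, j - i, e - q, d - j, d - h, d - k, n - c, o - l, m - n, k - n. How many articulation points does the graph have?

Removing d increases the component count from 2 to 3, so d is a cut vertex.
Removing l increases the component count from 2 to 3, so l is a cut vertex.
By contrast removing h leaves 2 components; it is not a cut vertex. No other vertex is a cut vertex either.

2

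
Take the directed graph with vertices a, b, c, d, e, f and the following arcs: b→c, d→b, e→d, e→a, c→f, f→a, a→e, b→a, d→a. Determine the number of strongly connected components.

{a, b, c, d, e, f} are all mutually reachable — one SCC of size 6.
That gives 1 strongly connected component.

1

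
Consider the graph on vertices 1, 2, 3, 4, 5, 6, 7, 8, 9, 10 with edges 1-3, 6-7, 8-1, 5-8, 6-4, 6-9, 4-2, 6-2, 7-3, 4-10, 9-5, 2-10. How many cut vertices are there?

1

Removing 6 increases the component count from 1 to 2, so 6 is a cut vertex.
By contrast removing 9 leaves 1 component; it is not a cut vertex. No other vertex is a cut vertex either.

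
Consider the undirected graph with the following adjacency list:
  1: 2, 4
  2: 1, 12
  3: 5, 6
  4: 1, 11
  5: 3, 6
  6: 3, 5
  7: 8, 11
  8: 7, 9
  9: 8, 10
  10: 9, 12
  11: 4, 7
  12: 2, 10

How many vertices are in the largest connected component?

9

Starting from 3 we can reach 3, 5, 6. That is one component of size 3.
Starting from 1 we can reach 1, 2, 4, 7, 8, 9, 10, 11, 12. That is one component of size 9.
The largest has 9 vertices.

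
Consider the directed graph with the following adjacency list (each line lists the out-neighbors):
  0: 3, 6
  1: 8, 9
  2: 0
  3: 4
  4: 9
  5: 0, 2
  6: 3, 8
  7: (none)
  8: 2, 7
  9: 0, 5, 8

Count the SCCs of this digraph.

{0, 2, 3, 4, 5, 6, 8, 9} are all mutually reachable — one SCC of size 8.
{7} is an SCC by itself.
{1} is an SCC by itself.
That gives 3 strongly connected components.

3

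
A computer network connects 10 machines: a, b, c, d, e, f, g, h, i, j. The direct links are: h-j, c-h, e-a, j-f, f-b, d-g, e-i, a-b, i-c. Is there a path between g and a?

The component containing g is {d, g}, and a is not in it.

No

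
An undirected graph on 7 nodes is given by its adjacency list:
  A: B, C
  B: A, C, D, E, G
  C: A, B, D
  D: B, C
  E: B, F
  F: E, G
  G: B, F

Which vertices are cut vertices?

Removing B increases the component count from 1 to 2, so B is a cut vertex.
By contrast removing D leaves 1 component; it is not a cut vertex. No other vertex is a cut vertex either.

B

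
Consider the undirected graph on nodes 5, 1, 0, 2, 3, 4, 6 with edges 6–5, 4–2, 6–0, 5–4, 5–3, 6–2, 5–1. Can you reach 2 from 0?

Yes

From 0 we can reach 0, 1, 2, 3, 4, 5, 6, which includes 2.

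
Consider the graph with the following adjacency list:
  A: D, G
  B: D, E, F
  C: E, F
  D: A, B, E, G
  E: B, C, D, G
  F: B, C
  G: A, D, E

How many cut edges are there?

0

The edges on the cycle E-G-A-D-B-E are not bridges since each lies on that cycle.
Every edge lies on some cycle, so there are no bridges.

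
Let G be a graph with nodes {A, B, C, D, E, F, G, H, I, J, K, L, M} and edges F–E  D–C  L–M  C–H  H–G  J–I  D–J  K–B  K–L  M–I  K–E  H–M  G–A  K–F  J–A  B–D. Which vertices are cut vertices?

Removing K increases the component count from 1 to 2, so K is a cut vertex.
By contrast removing E leaves 1 component; it is not a cut vertex. No other vertex is a cut vertex either.

K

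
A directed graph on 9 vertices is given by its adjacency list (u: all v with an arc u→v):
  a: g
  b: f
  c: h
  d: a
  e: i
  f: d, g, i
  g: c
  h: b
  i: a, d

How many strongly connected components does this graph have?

2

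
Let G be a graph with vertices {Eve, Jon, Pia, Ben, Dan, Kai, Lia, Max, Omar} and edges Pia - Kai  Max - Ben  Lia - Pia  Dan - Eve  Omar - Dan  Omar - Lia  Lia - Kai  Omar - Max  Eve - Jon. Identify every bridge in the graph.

Ben-Max, Dan-Eve, Dan-Omar, Eve-Jon, Lia-Omar, Max-Omar

The edges on the cycle Lia-Pia-Kai-Lia are not bridges since each lies on that cycle.
But removing Jon - Eve disconnects Jon from Eve; removing Omar - Lia disconnects Omar from Lia; removing Eve - Dan disconnects Eve from Dan; removing Dan - Omar disconnects Dan from Omar — these are bridges.
In total 6 edges are bridges.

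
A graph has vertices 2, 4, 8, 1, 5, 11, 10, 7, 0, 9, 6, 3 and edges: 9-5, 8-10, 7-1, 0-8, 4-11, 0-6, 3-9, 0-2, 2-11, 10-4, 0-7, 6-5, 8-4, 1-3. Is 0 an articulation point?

Deleting 0 raises the number of components from 1 to 2, so 0 is a cut vertex.

Yes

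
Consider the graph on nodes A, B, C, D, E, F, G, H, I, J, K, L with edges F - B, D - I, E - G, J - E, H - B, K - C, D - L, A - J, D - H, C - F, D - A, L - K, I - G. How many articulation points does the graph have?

Removing D increases the component count from 1 to 2, so D is a cut vertex.
By contrast removing E leaves 1 component; it is not a cut vertex. No other vertex is a cut vertex either.

1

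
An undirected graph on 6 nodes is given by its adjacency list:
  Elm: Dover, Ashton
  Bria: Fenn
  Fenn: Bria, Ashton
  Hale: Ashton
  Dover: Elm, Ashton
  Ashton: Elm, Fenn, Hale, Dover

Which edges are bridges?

The edges on the cycle Ashton-Dover-Elm-Ashton are not bridges since each lies on that cycle.
But removing Fenn-Bria disconnects Fenn from Bria; removing Ashton-Hale disconnects Ashton from Hale; removing Ashton-Fenn disconnects Ashton from Fenn — these are bridges.

Ashton-Fenn, Ashton-Hale, Bria-Fenn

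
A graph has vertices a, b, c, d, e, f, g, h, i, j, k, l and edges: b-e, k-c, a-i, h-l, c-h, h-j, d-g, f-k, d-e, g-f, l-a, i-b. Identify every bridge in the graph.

The edges on the cycle d-g-f-k-c-h-l-a-i-b-e-d are not bridges since each lies on that cycle.
But removing j-h disconnects j from h — this is a bridge.

h-j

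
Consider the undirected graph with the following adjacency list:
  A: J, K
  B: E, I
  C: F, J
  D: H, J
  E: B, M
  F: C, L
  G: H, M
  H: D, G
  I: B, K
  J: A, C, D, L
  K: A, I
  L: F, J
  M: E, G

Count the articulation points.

1

Removing J increases the component count from 1 to 2, so J is a cut vertex.
By contrast removing I leaves 1 component; it is not a cut vertex. No other vertex is a cut vertex either.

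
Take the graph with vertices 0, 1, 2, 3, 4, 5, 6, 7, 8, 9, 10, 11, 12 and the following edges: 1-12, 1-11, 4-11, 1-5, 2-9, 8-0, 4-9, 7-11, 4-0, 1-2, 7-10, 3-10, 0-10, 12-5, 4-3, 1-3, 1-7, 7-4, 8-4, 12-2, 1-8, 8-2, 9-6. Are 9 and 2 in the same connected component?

Yes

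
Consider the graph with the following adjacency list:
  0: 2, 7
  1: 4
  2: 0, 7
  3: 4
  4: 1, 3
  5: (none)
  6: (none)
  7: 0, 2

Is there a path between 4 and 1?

Yes

From 4 we can reach 1, 3, 4, which includes 1.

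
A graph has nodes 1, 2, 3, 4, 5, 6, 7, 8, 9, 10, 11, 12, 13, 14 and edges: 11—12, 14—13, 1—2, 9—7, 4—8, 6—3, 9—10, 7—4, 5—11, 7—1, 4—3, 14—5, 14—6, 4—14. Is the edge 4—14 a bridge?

No

After removing 4—14, the path 4-3-6-14 still connects them, so the edge is not a bridge.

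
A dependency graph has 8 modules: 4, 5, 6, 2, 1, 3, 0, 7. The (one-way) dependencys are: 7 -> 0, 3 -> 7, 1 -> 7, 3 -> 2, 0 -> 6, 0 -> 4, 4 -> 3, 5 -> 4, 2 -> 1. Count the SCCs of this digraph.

{0, 1, 2, 3, 4, 7} are all mutually reachable — one SCC of size 6.
{5} is an SCC by itself.
{6} is an SCC by itself.
That gives 3 strongly connected components.

3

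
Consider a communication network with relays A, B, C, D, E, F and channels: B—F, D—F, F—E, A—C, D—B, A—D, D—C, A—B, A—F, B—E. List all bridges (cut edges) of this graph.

none

The edges on the cycle A-D-C-A are not bridges since each lies on that cycle.
Every edge lies on some cycle, so there are no bridges.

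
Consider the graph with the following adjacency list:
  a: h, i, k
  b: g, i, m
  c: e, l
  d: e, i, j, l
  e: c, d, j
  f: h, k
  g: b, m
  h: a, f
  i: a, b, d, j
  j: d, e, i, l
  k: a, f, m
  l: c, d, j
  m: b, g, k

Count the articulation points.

Removing i increases the component count from 1 to 2, so i is a cut vertex.
By contrast removing e leaves 1 component; it is not a cut vertex. No other vertex is a cut vertex either.

1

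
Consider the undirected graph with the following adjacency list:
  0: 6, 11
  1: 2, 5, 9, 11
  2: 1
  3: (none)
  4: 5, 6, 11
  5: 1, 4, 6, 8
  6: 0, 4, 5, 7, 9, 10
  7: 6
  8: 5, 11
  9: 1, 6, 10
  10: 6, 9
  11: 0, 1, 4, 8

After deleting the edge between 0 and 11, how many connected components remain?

0 and 11 are still connected via 0-6-4-11, so the component count stays at 2.

2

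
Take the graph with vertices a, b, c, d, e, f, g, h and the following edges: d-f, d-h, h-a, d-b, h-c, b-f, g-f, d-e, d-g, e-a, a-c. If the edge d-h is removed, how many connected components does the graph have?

1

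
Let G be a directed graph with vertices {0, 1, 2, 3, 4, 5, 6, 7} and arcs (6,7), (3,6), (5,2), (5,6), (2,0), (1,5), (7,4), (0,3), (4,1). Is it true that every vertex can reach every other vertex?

Yes

From 3 we can reach every vertex (0, 1, 2, 3, 4, 5, 6, 7), and every vertex can reach 3 (0, 1, 2, 3, 4, 5, 6, 7). So the whole graph is one strongly connected component.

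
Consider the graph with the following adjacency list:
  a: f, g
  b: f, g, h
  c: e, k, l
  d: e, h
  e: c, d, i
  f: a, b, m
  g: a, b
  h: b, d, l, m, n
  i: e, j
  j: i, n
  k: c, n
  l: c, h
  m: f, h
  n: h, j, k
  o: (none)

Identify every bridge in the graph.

The edges on the cycle h-d-e-i-j-n-h are not bridges since each lies on that cycle.
Every edge lies on some cycle, so there are no bridges.

none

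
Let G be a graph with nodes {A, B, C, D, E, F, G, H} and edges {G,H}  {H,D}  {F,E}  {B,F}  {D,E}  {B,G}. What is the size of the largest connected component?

6

A is isolated — a component by itself.
C is isolated — a component by itself.
Starting from B we can reach B, D, E, F, G, H. That is one component of size 6.
The largest has 6 vertices.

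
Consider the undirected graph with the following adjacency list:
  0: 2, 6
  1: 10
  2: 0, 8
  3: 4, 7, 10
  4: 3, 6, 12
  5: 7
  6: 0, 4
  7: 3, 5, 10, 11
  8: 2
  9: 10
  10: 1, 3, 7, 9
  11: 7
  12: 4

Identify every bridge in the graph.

The edges on the cycle 10-3-7-10 are not bridges since each lies on that cycle.
But removing 4-6 disconnects 4 from 6; removing 6-0 disconnects 6 from 0; removing 4-12 disconnects 4 from 12; removing 2-0 disconnects 2 from 0 — these are bridges.
In total 10 edges are bridges.

0-2, 0-6, 1-10, 10-9, 11-7, 12-4, 2-8, 3-4, 4-6, 5-7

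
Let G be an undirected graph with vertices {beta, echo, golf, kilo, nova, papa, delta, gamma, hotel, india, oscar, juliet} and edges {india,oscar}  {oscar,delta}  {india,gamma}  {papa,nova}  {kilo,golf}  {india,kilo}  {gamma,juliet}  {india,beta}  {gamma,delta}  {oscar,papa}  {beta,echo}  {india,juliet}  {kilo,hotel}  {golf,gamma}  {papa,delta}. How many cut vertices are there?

Removing beta increases the component count from 1 to 2, so beta is a cut vertex.
Removing kilo increases the component count from 1 to 2, so kilo is a cut vertex.
Removing papa increases the component count from 1 to 2, so papa is a cut vertex.
Likewise india is a cut vertex.
By contrast removing oscar leaves 1 component; it is not a cut vertex. No other vertex is a cut vertex either.

4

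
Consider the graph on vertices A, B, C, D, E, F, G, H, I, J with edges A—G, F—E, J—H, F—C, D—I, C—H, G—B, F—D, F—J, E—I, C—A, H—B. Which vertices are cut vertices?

F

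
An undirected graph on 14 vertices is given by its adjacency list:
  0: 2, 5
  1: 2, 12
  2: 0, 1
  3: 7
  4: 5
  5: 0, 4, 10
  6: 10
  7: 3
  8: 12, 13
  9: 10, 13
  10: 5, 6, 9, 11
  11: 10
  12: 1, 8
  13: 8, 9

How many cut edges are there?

The edges on the cycle 5-10-9-13-8-12-1-2-0-5 are not bridges since each lies on that cycle.
But removing 10-6 disconnects 10 from 6; removing 7-3 disconnects 7 from 3; removing 10-11 disconnects 10 from 11; removing 5-4 disconnects 5 from 4 — these are bridges.
That makes 4 bridges.

4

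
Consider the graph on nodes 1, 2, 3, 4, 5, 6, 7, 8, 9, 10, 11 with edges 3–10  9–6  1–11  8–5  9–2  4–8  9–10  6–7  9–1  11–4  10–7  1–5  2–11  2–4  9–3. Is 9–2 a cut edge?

After removing 9–2, the path 9-1-11-2 still connects them, so the edge is not a bridge.

No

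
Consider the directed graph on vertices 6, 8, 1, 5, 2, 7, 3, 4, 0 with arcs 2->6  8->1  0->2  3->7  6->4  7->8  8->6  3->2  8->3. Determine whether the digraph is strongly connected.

No

There is no directed path from 4 to 0, so the graph is not strongly connected.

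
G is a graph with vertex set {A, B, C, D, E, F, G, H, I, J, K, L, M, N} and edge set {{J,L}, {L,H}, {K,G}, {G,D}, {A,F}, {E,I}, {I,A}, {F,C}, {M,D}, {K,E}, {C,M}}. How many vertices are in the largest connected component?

9

N is isolated — a component by itself.
B is isolated — a component by itself.
Starting from H we can reach H, J, L. That is one component of size 3.
Starting from A we can reach A, C, D, E, F, G, I, K, M. That is one component of size 9.
The largest has 9 vertices.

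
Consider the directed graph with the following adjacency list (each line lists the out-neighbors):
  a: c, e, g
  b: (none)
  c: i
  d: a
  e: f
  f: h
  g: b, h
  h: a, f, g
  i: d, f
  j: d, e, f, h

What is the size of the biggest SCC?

{a, c, d, e, f, g, h, i} are all mutually reachable — one SCC of size 8.
{j} is an SCC by itself.
{b} is an SCC by itself.
The largest has 8 vertices.

8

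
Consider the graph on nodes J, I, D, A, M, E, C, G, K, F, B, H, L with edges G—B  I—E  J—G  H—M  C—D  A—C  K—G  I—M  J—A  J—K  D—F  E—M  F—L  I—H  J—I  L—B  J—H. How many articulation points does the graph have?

1

Removing J increases the component count from 1 to 2, so J is a cut vertex.
By contrast removing A leaves 1 component; it is not a cut vertex. No other vertex is a cut vertex either.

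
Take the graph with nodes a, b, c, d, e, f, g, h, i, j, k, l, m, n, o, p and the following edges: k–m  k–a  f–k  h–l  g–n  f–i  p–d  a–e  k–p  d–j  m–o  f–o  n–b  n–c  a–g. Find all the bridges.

a-e, a-g, a-k, b-n, c-n, d-j, d-p, f-i, g-n, h-l, k-p

The edges on the cycle f-k-m-o-f are not bridges since each lies on that cycle.
But removing k–a disconnects k from a; removing k–p disconnects k from p; removing p–d disconnects p from d; removing a–g disconnects a from g — these are bridges.
In total 11 edges are bridges.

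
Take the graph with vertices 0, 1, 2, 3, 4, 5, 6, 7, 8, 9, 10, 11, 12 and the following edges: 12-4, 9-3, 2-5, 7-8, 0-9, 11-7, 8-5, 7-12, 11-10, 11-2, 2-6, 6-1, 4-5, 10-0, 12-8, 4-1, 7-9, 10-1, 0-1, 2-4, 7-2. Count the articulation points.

1

Removing 9 increases the component count from 1 to 2, so 9 is a cut vertex.
By contrast removing 7 leaves 1 component; it is not a cut vertex. No other vertex is a cut vertex either.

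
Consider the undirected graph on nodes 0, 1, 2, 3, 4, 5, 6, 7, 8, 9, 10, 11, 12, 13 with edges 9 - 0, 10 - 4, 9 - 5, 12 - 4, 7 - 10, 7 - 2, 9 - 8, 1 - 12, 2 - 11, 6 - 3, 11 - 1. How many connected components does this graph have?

4

13 is isolated — a component by itself.
Starting from 3 we can reach 3, 6. That is one component of size 2.
Starting from 0 we can reach 0, 5, 8, 9. That is one component of size 4.
Starting from 1 we can reach 1, 2, 4, 7, 10, 11, 12. That is one component of size 7.
Total: 4 components.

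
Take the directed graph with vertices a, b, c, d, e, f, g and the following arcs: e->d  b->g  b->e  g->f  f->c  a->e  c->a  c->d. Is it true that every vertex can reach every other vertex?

No

There is no directed path from c to g, so the graph is not strongly connected.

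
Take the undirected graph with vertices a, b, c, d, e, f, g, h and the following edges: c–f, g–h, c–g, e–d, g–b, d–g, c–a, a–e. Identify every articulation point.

Removing c increases the component count from 1 to 2, so c is a cut vertex.
Removing g increases the component count from 1 to 3, so g is a cut vertex.
By contrast removing d leaves 1 component; it is not a cut vertex. No other vertex is a cut vertex either.

c, g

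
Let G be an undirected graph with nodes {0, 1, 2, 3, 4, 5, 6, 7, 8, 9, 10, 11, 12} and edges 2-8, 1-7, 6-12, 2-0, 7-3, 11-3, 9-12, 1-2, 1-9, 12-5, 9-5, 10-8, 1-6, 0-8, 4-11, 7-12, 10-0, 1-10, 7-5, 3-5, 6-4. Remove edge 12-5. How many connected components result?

1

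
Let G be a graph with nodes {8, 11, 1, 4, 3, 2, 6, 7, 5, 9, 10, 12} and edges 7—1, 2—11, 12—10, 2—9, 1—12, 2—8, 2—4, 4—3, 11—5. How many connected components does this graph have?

3

6 is isolated — a component by itself.
Starting from 1 we can reach 1, 7, 10, 12. That is one component of size 4.
Starting from 2 we can reach 2, 3, 4, 5, 8, 9, 11. That is one component of size 7.
Total: 3 components.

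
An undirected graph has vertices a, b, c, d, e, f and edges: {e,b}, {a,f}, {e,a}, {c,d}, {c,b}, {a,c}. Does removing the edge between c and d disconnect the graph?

Yes

Removing c-d leaves no path between c and d: the component count goes from 1 to 2. So it is a bridge.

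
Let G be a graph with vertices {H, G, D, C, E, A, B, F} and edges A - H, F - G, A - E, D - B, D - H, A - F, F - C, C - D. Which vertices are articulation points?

A, D, F

Removing A increases the component count from 1 to 2, so A is a cut vertex.
Removing D increases the component count from 1 to 2, so D is a cut vertex.
Removing F increases the component count from 1 to 2, so F is a cut vertex.
By contrast removing E leaves 1 component; it is not a cut vertex. No other vertex is a cut vertex either.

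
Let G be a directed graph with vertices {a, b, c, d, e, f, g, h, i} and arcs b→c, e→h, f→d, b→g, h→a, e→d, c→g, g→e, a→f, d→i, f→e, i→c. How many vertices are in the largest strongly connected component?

{a, c, d, e, f, g, h, i} are all mutually reachable — one SCC of size 8.
{b} is an SCC by itself.
The largest has 8 vertices.

8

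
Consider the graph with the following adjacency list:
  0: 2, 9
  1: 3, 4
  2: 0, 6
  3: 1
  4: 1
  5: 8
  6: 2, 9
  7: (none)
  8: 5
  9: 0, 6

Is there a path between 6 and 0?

Yes

From 6 we can reach 0, 2, 6, 9, which includes 0.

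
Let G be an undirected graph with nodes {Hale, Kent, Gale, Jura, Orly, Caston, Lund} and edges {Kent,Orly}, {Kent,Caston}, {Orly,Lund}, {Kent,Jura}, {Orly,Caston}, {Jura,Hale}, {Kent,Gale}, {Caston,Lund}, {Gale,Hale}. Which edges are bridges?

The edges on the cycle Kent-Gale-Hale-Jura-Kent are not bridges since each lies on that cycle.
Every edge lies on some cycle, so there are no bridges.

none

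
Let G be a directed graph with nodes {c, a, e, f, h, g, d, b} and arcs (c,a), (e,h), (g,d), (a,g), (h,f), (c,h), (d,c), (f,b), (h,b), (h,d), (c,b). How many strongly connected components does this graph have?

{a, c, d, g, h} are all mutually reachable — one SCC of size 5.
{e} is an SCC by itself.
{b} is an SCC by itself.
{f} is an SCC by itself.
That gives 4 strongly connected components.

4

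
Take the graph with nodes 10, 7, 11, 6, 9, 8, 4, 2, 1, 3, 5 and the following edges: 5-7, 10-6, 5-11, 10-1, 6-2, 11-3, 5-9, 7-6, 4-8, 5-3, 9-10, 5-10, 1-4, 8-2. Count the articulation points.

Removing 5 increases the component count from 1 to 2, so 5 is a cut vertex.
By contrast removing 6 leaves 1 component; it is not a cut vertex. No other vertex is a cut vertex either.

1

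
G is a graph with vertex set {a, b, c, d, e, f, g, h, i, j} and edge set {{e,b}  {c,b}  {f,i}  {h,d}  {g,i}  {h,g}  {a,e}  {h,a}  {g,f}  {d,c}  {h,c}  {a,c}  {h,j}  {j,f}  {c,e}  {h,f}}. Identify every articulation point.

h

Removing h increases the component count from 1 to 2, so h is a cut vertex.
By contrast removing c leaves 1 component; it is not a cut vertex. No other vertex is a cut vertex either.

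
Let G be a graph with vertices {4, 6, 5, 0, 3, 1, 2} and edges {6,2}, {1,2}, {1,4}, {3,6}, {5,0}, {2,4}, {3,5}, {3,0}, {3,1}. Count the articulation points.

1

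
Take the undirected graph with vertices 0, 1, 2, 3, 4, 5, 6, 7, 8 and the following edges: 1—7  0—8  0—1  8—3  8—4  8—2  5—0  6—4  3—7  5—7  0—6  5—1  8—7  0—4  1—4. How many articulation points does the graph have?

Removing 8 increases the component count from 1 to 2, so 8 is a cut vertex.
By contrast removing 3 leaves 1 component; it is not a cut vertex. No other vertex is a cut vertex either.

1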